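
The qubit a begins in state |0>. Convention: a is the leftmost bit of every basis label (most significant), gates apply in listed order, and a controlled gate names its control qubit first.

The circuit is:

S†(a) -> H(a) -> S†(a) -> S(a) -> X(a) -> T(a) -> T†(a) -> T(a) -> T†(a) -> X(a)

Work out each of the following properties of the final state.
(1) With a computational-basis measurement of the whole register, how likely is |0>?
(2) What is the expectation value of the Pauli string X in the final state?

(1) Outcome |0> occurs with probability 1/2. Key observation: the block from step 5 through step 10 cancels to the identity and can be dropped.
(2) In the final state, X has expectation 1.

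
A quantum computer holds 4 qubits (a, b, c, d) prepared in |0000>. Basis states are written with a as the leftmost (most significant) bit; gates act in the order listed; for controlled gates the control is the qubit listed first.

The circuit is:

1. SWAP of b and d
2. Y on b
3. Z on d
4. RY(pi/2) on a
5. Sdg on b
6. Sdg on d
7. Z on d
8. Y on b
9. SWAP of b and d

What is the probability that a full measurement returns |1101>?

Outcome |1101> occurs with probability 0.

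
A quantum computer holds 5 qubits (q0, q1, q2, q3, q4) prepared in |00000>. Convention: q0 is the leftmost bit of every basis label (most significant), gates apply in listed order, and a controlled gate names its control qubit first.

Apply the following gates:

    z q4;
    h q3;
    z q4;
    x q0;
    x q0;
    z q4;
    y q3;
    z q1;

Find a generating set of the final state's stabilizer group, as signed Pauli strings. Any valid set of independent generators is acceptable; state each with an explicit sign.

One valid set of independent stabilizer generators is -IIIXI, +ZIIII, +IZIII, +IIZII, +IIIIZ (any independent generating set of the same group is equally correct).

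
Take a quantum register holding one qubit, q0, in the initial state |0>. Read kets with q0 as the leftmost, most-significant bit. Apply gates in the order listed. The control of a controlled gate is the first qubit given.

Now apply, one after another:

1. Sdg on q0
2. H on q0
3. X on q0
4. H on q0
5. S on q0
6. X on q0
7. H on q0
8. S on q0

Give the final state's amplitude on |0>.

The amplitude on |0> is sqrt(2)/2.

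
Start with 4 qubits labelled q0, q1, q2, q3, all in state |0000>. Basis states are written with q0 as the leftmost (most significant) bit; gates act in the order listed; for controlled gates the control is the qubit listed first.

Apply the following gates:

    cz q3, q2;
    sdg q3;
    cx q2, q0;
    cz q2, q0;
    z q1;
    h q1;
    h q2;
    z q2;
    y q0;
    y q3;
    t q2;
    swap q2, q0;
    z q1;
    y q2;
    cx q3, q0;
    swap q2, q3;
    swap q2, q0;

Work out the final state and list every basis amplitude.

The final amplitudes are -exp(3*I*pi/4)/2 on |1000>, I/2 on |1010>, exp(3*I*pi/4)/2 on |1100>, -I/2 on |1110>, and 0 on every other basis state.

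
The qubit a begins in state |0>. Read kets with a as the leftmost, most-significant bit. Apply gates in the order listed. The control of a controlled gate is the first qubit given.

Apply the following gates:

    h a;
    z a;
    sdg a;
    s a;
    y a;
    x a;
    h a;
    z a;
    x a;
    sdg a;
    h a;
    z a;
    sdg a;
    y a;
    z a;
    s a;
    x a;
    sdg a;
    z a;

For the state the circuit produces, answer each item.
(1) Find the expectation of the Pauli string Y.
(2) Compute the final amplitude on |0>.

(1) In the final state, Y has expectation -1.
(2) The amplitude on |0> is sqrt(2)/2.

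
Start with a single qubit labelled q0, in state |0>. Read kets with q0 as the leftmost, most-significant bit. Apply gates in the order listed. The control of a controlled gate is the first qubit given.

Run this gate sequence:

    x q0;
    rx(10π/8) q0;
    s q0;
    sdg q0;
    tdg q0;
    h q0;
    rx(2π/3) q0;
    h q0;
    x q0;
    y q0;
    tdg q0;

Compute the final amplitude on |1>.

The amplitude on |1> is (-1 - sqrt(3)*I)*sqrt(2 - sqrt(2))/4.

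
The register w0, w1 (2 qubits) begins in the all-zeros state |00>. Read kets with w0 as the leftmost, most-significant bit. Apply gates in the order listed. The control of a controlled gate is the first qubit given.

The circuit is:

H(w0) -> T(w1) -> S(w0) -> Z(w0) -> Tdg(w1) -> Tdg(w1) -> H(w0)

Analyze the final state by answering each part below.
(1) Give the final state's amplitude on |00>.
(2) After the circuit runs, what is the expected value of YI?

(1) The amplitude on |00> is 1/2 - I/2.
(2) The expectation value of YI is 1.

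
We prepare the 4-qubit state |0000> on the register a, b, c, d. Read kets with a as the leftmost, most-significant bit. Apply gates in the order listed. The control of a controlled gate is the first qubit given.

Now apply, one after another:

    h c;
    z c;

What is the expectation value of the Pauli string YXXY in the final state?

The observable YXXY averages to 0.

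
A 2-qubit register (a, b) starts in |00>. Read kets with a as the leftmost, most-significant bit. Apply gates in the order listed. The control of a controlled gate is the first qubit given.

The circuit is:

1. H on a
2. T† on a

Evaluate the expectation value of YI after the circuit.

The observable YI averages to -sqrt(2)/2.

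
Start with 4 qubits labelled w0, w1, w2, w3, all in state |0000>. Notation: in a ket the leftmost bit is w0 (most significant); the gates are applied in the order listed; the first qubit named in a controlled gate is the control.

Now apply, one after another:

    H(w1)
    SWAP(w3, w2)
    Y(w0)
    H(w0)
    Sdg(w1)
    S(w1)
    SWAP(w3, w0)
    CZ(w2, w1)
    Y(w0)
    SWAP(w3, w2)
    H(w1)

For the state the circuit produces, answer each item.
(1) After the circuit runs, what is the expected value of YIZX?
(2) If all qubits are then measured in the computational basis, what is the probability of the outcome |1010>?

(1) The observable YIZX averages to 0.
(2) Outcome |1010> occurs with probability 1/2.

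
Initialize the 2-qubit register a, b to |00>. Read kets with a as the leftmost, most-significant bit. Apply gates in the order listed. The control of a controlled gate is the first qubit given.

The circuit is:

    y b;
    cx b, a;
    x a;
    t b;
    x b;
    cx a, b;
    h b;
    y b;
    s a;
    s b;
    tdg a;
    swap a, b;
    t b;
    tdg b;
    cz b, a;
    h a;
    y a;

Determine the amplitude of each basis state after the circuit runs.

After the circuit, the state carries amplitude sqrt(2)/2 on |00>, 0 on |01>, (1 + I)*exp(I*pi/4)/2 on |10>, 0 on |11>.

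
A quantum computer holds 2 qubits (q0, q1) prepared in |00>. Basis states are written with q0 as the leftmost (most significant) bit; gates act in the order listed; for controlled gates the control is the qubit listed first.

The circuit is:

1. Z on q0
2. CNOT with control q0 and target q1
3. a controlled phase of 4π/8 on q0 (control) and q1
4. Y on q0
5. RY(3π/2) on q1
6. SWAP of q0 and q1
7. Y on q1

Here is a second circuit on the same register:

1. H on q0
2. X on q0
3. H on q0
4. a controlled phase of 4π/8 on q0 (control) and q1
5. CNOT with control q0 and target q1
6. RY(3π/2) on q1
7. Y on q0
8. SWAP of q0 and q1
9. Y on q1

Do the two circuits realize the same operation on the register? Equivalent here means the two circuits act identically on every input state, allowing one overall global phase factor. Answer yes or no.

No, they are not equivalent — no single phase factor reconciles the two unitaries.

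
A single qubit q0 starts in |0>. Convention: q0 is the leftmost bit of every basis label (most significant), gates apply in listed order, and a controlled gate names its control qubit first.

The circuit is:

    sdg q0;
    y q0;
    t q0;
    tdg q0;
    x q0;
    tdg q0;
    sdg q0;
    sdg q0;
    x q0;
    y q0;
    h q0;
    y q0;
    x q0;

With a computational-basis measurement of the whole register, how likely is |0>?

A full measurement returns |0> with probability 1/2.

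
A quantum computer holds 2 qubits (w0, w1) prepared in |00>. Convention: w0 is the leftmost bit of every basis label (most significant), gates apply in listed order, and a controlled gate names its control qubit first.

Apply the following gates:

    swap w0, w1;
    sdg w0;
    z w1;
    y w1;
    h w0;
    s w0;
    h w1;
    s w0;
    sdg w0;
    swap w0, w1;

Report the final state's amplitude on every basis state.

After the circuit, the state carries amplitude I/2 on |00>, -1/2 on |01>, -I/2 on |10>, 1/2 on |11>. Key observation: the block from step 8 through step 9 cancels to the identity and can be dropped.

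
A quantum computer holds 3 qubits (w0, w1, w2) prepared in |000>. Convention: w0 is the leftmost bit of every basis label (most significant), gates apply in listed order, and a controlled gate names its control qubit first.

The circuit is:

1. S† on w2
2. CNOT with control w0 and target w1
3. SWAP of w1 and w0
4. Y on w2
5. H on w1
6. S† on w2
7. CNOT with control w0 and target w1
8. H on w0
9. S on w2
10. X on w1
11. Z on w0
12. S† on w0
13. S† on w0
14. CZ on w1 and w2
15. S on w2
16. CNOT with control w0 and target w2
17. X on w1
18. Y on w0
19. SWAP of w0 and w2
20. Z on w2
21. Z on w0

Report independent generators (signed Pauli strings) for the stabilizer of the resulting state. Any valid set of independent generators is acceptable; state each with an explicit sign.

One valid set of independent stabilizer generators is -XIX, -IXI, +ZIZ (any independent generating set of the same group is equally correct).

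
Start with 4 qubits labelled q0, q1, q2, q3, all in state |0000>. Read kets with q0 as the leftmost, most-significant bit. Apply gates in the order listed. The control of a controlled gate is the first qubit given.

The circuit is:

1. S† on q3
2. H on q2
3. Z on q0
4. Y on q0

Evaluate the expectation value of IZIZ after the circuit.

The expectation value of IZIZ is 1.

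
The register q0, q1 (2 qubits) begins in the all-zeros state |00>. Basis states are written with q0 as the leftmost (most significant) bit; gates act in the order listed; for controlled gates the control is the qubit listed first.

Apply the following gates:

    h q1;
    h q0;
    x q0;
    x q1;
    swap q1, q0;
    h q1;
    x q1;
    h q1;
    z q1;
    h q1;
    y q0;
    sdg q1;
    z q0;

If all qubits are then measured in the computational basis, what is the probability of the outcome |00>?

Outcome |00> occurs with probability 1/2. Key observation: gates 6-9 undo each other exactly, leaving only the rest of the circuit to track.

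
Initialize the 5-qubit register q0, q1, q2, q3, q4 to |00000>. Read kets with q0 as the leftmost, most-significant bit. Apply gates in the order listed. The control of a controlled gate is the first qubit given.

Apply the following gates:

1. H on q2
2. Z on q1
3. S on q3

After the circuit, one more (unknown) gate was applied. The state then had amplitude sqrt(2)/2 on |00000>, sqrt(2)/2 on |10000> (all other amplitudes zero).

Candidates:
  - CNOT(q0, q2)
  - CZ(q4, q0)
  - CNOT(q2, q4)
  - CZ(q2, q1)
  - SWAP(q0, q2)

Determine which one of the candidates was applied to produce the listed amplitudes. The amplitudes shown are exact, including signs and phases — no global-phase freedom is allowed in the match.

The applied gate was SWAP(q0, q2).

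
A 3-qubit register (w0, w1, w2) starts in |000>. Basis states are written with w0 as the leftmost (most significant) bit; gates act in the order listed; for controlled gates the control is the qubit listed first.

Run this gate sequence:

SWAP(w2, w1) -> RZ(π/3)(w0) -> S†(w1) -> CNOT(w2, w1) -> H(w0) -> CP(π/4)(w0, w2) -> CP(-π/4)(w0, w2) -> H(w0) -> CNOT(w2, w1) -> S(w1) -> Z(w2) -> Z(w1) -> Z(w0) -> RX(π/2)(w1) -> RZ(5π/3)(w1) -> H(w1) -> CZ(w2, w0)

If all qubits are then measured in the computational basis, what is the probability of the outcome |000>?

The probability of measuring |000> is 1/2 - sqrt(3)/4.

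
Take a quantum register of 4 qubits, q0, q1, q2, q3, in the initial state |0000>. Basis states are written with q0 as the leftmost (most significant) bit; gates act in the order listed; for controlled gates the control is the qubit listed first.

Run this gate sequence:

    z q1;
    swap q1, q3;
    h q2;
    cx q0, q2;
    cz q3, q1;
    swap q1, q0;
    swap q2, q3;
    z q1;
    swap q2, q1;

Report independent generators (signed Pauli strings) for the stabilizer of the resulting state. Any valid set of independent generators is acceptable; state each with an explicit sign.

The final state is stabilized by the group generated by +IIIX, +ZIII, +IZII, +IIZI; other independent generating sets are equally valid.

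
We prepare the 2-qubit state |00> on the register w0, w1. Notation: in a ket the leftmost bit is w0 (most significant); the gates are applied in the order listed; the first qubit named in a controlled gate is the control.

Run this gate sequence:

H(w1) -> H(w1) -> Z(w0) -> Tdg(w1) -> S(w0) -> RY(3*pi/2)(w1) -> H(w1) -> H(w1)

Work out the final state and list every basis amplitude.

After the circuit, the state carries amplitude -sqrt(2)/2 on |00>, sqrt(2)/2 on |01>, 0 on |10>, 0 on |11>.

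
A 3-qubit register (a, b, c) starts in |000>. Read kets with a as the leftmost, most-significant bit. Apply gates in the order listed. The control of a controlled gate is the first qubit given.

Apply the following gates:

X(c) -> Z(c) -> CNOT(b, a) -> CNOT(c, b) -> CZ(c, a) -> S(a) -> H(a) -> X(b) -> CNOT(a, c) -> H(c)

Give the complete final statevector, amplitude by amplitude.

The resulting statevector has amplitude -1/2 on |000>, 1/2 on |001>, 0 on |010>, 0 on |011>, -1/2 on |100>, -1/2 on |101>, 0 on |110>, 0 on |111>.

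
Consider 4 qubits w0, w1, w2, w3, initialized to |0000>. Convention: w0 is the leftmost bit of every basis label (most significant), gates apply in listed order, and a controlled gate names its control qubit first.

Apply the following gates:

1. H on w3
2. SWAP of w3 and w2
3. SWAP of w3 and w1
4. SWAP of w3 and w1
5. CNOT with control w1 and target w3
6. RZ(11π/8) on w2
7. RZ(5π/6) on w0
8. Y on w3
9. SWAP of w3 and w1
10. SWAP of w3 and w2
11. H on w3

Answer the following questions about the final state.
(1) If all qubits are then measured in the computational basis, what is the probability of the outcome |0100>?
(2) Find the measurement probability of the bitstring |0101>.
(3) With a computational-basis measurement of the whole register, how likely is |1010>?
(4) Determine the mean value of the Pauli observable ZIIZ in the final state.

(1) Outcome |0100> occurs with probability 1/2 - sqrt(2 - sqrt(2))/4.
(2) Outcome |0101> occurs with probability sqrt(2 - sqrt(2))/4 + 1/2.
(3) A full measurement returns |1010> with probability 0.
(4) In the final state, ZIIZ has expectation (-1 + exp(I*pi/4))*exp(3*I*pi/8)/2.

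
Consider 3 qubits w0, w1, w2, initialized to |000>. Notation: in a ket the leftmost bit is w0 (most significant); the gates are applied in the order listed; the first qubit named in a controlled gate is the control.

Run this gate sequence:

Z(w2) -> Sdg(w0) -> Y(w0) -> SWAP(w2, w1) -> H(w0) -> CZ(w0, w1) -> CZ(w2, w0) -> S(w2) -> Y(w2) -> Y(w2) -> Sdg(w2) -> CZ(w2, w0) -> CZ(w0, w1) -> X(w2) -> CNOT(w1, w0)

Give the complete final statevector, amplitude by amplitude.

The final amplitudes are sqrt(2)*I/2 on |001>, -sqrt(2)*I/2 on |101>, and 0 on every other basis state. Key observation: the block from step 6 through step 13 cancels to the identity and can be dropped.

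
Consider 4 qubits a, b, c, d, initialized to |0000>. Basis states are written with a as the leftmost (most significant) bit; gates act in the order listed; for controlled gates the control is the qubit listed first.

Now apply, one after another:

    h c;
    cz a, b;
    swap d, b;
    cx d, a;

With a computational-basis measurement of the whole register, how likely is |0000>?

A full measurement returns |0000> with probability 1/2.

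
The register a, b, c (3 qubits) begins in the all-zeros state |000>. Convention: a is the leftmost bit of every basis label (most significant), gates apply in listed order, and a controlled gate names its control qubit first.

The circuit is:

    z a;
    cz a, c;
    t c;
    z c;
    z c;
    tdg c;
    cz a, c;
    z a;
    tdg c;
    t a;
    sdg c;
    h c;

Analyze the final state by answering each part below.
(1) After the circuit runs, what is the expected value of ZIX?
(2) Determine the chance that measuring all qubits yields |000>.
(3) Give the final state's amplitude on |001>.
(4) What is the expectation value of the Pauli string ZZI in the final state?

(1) The observable ZIX averages to 1. Key observation: gates 1-8 undo each other exactly, leaving only the rest of the circuit to track.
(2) Outcome |000> occurs with probability 1/2.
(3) The final state's coefficient on |001> equals sqrt(2)/2.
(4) The observable ZZI averages to 1.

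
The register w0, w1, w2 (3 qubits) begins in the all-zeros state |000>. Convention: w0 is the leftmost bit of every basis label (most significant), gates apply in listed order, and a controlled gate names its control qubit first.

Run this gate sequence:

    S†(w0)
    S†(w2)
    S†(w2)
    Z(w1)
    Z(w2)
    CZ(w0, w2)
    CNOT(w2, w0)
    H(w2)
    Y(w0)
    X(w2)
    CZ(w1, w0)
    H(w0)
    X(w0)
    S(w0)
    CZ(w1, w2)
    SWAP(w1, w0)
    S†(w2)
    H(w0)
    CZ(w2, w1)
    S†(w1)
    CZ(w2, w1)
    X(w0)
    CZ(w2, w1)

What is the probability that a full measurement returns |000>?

Outcome |000> occurs with probability 1/8.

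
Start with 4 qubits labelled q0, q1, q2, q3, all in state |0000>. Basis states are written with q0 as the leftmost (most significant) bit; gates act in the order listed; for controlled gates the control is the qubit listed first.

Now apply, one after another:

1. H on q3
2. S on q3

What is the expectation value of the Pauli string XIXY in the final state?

The expectation value of XIXY is 0.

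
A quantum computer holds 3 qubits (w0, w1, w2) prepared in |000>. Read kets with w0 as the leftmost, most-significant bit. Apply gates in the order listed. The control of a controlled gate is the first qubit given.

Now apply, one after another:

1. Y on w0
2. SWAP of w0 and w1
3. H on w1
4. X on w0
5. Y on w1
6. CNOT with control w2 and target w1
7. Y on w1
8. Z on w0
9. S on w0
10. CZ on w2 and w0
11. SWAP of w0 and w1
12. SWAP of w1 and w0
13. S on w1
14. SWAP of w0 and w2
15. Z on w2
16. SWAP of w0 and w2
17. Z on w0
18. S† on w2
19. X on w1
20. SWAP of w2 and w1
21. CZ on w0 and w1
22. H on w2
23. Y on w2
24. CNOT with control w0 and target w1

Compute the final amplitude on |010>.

The amplitude on |010> is 0.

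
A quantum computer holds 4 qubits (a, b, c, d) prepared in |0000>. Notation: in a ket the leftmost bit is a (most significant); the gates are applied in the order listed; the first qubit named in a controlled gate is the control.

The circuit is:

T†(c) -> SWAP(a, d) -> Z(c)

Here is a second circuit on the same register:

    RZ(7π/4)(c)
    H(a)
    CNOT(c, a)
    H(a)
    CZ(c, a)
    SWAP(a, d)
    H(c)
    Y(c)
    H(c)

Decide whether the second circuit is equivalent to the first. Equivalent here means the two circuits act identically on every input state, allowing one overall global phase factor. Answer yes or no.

No — the two circuits implement different unitaries, even allowing a global phase.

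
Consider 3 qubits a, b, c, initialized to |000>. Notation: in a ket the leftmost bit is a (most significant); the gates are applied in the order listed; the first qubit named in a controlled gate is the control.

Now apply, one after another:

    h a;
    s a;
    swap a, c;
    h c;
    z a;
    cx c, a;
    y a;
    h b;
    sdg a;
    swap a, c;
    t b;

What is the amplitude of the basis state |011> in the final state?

The final state's coefficient on |011> equals sqrt(2)*(1 + I)*exp(I*pi/4)/4.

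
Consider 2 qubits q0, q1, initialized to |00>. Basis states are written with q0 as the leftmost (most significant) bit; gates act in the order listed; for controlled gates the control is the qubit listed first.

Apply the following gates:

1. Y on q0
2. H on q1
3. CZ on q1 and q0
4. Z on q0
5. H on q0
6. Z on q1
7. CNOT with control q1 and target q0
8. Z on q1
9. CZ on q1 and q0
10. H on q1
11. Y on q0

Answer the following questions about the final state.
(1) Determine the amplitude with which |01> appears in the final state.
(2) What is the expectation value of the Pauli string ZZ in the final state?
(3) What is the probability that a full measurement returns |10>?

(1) The amplitude on |01> is sqrt(2)/2.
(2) The observable ZZ averages to -1.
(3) A full measurement returns |10> with probability 1/2.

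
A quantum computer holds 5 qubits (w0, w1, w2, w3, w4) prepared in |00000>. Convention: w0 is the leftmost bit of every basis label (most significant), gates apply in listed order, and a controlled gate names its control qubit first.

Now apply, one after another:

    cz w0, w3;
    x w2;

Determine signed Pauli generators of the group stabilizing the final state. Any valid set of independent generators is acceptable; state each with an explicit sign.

The stabilizer group can be generated by +ZIIII, +IZIII, -IIZII, +IIIZI, +IIIIZ, among other valid generating sets.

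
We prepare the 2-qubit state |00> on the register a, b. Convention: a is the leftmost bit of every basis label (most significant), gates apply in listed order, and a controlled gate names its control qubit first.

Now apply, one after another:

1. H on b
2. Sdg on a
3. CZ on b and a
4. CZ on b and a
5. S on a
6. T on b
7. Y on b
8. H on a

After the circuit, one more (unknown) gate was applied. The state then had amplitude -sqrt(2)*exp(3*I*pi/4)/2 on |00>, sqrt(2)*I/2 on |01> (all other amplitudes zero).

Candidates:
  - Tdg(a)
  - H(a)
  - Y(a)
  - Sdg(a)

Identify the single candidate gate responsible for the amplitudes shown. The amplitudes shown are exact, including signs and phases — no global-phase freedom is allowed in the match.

The unique candidate consistent with the amplitudes is H(a). Key observation: the block from step 2 through step 5 cancels to the identity and can be dropped.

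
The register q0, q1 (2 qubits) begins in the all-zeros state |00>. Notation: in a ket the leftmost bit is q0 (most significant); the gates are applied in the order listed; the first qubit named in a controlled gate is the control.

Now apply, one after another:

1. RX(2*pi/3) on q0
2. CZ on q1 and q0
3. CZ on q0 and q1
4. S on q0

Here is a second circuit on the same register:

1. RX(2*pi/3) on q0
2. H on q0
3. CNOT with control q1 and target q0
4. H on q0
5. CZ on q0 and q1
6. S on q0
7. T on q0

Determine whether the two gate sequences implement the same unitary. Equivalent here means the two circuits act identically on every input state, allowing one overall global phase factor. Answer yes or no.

No: there is an input state on which the two circuits produce genuinely different outputs (not merely differing by a phase).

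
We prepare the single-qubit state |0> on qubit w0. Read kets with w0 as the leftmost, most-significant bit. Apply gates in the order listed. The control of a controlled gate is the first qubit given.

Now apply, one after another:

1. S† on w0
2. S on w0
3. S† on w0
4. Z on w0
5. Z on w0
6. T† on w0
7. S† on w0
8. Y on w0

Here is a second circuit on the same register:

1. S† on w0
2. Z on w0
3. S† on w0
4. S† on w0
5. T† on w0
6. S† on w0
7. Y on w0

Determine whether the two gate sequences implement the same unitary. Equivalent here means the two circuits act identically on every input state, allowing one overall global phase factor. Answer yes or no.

Yes, they are equivalent — the unitaries differ by at most a global phase.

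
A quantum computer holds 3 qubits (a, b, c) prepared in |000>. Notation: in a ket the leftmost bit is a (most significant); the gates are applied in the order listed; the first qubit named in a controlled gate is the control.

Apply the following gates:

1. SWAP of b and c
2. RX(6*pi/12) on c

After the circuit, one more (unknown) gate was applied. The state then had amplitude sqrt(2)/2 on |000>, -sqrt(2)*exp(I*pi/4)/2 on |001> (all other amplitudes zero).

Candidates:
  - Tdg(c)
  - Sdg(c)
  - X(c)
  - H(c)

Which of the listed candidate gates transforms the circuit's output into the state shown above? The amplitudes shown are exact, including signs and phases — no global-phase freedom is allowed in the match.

The applied gate was Tdg(c).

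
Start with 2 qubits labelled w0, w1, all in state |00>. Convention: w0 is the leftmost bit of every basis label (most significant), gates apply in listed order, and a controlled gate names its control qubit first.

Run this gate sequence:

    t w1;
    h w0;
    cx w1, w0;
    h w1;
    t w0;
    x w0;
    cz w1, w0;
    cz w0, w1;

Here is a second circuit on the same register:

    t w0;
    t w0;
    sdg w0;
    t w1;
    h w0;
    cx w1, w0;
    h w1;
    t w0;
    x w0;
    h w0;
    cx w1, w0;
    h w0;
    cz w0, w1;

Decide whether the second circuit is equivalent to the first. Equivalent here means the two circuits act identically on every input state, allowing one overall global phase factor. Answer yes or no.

Yes, they are equivalent — the unitaries differ by at most a global phase.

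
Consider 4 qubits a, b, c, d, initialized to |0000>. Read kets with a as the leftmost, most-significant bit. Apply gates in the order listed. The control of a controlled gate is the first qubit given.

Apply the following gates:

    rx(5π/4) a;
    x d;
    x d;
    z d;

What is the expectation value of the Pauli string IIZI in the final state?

The observable IIZI averages to 1. Key observation: steps 2-3 multiply out to the identity, so the circuit reduces to the remaining gates.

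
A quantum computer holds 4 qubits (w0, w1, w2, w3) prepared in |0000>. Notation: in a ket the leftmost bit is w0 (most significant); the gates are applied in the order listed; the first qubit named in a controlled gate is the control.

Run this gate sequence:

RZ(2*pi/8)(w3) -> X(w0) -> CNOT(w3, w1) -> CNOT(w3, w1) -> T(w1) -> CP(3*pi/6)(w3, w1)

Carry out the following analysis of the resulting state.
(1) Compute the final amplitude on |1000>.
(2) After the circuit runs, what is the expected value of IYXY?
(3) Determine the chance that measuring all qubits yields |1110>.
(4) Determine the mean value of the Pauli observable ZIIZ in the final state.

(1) The amplitude on |1000> is exp(-I*pi/8). Key observation: the block from step 3 through step 4 cancels to the identity and can be dropped.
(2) In the final state, IYXY has expectation 0.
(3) Outcome |1110> occurs with probability 0.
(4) The observable ZIIZ averages to -1.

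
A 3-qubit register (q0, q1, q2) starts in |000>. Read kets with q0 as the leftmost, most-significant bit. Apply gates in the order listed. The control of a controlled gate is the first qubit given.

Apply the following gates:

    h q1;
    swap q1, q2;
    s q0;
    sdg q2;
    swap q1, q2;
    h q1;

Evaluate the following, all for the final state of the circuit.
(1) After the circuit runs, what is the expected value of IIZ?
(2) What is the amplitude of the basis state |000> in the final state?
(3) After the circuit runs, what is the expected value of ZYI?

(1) In the final state, IIZ has expectation 1.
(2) The final state's coefficient on |000> equals 1/2 - I/2.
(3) The observable ZYI averages to 1.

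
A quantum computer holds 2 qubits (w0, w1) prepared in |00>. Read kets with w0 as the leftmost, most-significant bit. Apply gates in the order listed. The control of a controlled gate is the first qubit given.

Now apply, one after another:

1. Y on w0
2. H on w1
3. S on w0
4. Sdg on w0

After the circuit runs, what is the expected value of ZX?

In the final state, ZX has expectation -1. Key observation: the block from step 3 through step 4 cancels to the identity and can be dropped.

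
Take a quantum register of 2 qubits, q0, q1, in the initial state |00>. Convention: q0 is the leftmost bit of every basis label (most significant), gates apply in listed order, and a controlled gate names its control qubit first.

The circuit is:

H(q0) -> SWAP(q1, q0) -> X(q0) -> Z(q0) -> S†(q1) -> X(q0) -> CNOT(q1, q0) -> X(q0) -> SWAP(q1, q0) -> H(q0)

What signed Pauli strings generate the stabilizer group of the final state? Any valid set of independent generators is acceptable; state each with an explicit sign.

The final state is stabilized by the group generated by -XZ, +ZY; other independent generating sets are equally valid.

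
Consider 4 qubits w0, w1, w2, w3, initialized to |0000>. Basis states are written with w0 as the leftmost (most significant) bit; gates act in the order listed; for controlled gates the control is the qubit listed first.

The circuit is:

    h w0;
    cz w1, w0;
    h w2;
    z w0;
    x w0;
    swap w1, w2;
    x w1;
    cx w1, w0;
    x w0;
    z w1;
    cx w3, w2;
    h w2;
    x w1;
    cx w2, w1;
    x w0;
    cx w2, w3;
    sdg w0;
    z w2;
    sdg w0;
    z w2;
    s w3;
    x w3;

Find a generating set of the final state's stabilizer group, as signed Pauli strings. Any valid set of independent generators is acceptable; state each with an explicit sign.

The final state is stabilized by the group generated by +XIII, +IXII, -IIXY, -IIZZ; other independent generating sets are equally valid.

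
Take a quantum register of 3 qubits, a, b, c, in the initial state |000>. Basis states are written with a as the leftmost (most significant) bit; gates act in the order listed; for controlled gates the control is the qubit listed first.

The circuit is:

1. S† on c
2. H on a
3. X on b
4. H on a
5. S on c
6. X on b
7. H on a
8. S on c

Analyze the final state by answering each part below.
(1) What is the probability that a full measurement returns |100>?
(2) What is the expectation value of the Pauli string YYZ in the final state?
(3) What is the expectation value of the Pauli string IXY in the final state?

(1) The probability of measuring |100> is 1/2.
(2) The observable YYZ averages to 0.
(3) The expectation value of IXY is 0.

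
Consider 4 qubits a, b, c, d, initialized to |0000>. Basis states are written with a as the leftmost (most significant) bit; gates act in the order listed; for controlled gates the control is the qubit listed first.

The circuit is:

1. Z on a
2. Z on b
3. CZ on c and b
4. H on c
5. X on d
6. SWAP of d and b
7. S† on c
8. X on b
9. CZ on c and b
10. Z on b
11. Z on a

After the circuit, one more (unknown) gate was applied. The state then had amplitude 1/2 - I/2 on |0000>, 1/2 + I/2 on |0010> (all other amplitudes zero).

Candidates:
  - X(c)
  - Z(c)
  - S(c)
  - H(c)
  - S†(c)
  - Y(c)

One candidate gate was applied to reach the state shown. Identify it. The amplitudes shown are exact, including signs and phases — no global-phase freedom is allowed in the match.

The applied gate was H(c).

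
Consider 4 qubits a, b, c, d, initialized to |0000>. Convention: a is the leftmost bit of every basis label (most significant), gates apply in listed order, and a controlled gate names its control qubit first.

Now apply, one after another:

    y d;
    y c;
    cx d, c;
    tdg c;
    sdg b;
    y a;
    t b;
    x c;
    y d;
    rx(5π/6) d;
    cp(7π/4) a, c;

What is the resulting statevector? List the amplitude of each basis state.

The final amplitudes are (-sqrt(2) + sqrt(6))*exp(3*I*pi/4)/4 on |1010>, (sqrt(2) + sqrt(6))*exp(I*pi/4)/4 on |1011>, and 0 on every other basis state.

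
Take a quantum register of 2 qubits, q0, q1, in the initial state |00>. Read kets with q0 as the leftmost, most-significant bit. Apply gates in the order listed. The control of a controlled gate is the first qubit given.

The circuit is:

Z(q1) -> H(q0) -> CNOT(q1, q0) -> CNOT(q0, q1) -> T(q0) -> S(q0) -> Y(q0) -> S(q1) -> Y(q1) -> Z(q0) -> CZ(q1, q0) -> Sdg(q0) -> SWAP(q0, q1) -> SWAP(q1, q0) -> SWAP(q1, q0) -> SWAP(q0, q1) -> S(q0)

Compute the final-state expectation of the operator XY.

In the final state, XY has expectation sqrt(2)/2. Key observation: steps 12-17 multiply out to the identity, so the circuit reduces to the remaining gates.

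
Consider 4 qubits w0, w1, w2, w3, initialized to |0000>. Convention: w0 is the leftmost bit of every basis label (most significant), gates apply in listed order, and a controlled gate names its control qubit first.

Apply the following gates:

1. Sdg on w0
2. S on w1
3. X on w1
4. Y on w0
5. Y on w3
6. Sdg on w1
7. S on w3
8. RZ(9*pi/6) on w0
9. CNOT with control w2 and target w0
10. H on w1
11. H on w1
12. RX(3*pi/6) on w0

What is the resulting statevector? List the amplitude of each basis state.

After the circuit, the state carries amplitude -sqrt(2)*exp(I*pi/4)/2 on |0101>, -sqrt(2)*exp(3*I*pi/4)/2 on |1101>, and 0 on every other basis state.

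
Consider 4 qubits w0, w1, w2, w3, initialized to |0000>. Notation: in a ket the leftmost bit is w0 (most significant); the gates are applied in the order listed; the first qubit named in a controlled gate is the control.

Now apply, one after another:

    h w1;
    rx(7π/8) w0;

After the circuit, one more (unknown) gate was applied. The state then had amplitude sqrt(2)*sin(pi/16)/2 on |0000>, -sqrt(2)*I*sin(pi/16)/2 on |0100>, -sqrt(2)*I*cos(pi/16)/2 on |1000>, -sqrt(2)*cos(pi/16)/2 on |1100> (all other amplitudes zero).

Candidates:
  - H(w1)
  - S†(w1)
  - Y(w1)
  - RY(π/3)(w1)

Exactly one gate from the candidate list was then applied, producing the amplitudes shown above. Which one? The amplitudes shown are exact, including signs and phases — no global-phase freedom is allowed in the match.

The applied gate was S†(w1).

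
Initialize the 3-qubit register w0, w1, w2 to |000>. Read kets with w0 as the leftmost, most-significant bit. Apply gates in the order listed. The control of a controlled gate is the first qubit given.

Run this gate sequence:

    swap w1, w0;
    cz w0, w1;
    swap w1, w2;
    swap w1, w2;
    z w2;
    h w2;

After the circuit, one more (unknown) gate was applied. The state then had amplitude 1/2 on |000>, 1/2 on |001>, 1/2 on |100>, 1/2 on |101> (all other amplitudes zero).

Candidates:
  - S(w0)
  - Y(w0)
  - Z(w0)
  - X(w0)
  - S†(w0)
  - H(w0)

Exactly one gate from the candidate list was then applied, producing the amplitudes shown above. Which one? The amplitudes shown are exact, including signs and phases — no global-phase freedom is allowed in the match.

The unique candidate consistent with the amplitudes is H(w0). Key observation: the block from step 3 through step 4 cancels to the identity and can be dropped.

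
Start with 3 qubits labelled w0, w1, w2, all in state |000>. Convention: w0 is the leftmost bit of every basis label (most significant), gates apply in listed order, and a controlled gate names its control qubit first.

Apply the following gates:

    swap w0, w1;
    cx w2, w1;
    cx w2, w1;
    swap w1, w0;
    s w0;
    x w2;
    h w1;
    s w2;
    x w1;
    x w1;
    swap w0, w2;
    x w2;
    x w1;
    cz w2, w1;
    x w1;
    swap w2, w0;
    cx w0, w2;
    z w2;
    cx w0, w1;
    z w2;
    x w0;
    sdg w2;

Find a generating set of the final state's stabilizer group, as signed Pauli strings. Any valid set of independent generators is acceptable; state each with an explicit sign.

The final state is stabilized by the group generated by -IXI, +ZII, +IIZ; other independent generating sets are equally valid. Key observation: gates 9-10 undo each other exactly, leaving only the rest of the circuit to track.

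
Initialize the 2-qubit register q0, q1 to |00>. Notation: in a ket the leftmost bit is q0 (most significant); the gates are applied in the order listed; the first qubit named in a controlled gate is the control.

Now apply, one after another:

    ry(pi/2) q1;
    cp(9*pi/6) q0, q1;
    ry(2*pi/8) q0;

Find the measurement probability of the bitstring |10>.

Outcome |10> occurs with probability 1/4 - sqrt(2)/8.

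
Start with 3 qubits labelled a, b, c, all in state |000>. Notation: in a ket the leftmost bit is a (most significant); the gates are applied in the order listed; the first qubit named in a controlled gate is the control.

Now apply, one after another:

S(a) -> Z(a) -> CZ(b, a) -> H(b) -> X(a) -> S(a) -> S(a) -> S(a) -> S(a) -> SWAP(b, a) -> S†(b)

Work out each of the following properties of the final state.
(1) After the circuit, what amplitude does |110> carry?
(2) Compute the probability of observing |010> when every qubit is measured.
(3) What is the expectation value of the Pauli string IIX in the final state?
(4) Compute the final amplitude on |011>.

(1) |110> carries amplitude -sqrt(2)*I/2 in the final state.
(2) A full measurement returns |010> with probability 1/2.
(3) The observable IIX averages to 0.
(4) |011> carries amplitude 0 in the final state.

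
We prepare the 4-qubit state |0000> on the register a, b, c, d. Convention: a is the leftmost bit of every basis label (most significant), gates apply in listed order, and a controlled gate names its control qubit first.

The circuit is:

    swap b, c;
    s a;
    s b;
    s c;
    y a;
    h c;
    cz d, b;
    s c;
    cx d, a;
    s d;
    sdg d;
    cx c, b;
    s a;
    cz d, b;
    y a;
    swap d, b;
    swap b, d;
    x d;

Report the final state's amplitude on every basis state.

After the circuit, the state carries amplitude sqrt(2)*I/2 on |0001>, -sqrt(2)/2 on |0111>, and 0 on every other basis state.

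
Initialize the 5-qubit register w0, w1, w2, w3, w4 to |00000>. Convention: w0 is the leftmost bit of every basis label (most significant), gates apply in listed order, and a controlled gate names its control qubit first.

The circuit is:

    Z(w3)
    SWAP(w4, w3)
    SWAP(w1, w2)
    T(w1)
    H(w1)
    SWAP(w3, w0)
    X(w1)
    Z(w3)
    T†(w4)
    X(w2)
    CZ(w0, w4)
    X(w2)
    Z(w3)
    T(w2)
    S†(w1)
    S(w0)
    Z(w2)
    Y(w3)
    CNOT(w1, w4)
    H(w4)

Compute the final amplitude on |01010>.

The final state's coefficient on |01010> equals 1/2.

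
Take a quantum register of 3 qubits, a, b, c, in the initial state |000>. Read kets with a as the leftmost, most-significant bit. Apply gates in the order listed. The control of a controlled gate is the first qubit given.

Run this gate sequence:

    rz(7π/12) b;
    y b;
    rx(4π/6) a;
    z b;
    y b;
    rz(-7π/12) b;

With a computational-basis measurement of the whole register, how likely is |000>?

A full measurement returns |000> with probability 1/4.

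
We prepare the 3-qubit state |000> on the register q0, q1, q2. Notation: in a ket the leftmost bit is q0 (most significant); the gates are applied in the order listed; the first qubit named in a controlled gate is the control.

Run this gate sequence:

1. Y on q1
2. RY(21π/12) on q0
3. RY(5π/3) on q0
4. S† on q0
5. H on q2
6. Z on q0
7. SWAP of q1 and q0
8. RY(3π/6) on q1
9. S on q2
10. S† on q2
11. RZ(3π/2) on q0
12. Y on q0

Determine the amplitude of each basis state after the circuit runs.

The resulting statevector has amplitude -sqrt(sqrt(2) + 2)*exp(I*pi/4)/8 - sqrt(6 - 3*sqrt(2))*exp(I*pi/4)/8 - sqrt(2 - sqrt(2))*exp(3*I*pi/4)/8 + sqrt(3*sqrt(2) + 6)*exp(3*I*pi/4)/8 on |000>, -sqrt(sqrt(2) + 2)*exp(I*pi/4)/8 - sqrt(6 - 3*sqrt(2))*exp(I*pi/4)/8 - sqrt(2 - sqrt(2))*exp(3*I*pi/4)/8 + sqrt(3*sqrt(2) + 6)*exp(3*I*pi/4)/8 on |001>, -sqrt(2 - sqrt(2))*exp(3*I*pi/4)/8 + sqrt(6 - 3*sqrt(2))*exp(I*pi/4)/8 + sqrt(sqrt(2) + 2)*exp(I*pi/4)/8 + sqrt(3*sqrt(2) + 6)*exp(3*I*pi/4)/8 on |010>, -sqrt(2 - sqrt(2))*exp(3*I*pi/4)/8 + sqrt(6 - 3*sqrt(2))*exp(I*pi/4)/8 + sqrt(sqrt(2) + 2)*exp(I*pi/4)/8 + sqrt(3*sqrt(2) + 6)*exp(3*I*pi/4)/8 on |011>, 0 on |100>, 0 on |101>, 0 on |110>, 0 on |111>. Key observation: steps 9-10 multiply out to the identity, so the circuit reduces to the remaining gates.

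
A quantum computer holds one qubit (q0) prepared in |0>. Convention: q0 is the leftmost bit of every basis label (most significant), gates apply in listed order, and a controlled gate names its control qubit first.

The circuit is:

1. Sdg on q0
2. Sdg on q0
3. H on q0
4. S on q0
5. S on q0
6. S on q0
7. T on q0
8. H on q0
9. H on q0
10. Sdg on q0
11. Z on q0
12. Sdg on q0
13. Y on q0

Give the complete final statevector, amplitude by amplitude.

The final amplitudes are -sqrt(2)*exp(I*pi/4)/2 on |0>, sqrt(2)*I/2 on |1>.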